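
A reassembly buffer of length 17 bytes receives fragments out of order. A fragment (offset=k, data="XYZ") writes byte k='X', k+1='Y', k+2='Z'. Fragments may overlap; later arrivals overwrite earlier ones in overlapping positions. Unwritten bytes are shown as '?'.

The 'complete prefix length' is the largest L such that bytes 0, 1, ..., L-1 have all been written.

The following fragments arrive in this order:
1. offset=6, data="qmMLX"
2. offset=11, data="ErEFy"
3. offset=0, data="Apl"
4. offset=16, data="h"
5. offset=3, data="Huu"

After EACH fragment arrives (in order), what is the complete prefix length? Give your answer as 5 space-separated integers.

Fragment 1: offset=6 data="qmMLX" -> buffer=??????qmMLX?????? -> prefix_len=0
Fragment 2: offset=11 data="ErEFy" -> buffer=??????qmMLXErEFy? -> prefix_len=0
Fragment 3: offset=0 data="Apl" -> buffer=Apl???qmMLXErEFy? -> prefix_len=3
Fragment 4: offset=16 data="h" -> buffer=Apl???qmMLXErEFyh -> prefix_len=3
Fragment 5: offset=3 data="Huu" -> buffer=AplHuuqmMLXErEFyh -> prefix_len=17

Answer: 0 0 3 3 17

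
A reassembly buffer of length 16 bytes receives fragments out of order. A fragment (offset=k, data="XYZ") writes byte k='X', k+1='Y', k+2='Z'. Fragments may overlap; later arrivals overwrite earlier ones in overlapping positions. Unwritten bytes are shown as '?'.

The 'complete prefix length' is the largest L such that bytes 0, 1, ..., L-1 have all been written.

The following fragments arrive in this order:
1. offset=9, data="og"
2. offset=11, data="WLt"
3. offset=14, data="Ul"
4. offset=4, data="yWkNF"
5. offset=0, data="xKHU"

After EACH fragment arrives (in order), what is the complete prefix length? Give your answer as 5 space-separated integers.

Answer: 0 0 0 0 16

Derivation:
Fragment 1: offset=9 data="og" -> buffer=?????????og????? -> prefix_len=0
Fragment 2: offset=11 data="WLt" -> buffer=?????????ogWLt?? -> prefix_len=0
Fragment 3: offset=14 data="Ul" -> buffer=?????????ogWLtUl -> prefix_len=0
Fragment 4: offset=4 data="yWkNF" -> buffer=????yWkNFogWLtUl -> prefix_len=0
Fragment 5: offset=0 data="xKHU" -> buffer=xKHUyWkNFogWLtUl -> prefix_len=16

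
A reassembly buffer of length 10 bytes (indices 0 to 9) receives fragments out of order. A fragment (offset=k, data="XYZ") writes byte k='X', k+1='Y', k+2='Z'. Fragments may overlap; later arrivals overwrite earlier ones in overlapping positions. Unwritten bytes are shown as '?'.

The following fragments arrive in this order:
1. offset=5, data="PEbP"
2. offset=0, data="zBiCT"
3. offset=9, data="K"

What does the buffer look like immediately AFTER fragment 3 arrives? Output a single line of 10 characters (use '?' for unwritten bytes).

Fragment 1: offset=5 data="PEbP" -> buffer=?????PEbP?
Fragment 2: offset=0 data="zBiCT" -> buffer=zBiCTPEbP?
Fragment 3: offset=9 data="K" -> buffer=zBiCTPEbPK

Answer: zBiCTPEbPK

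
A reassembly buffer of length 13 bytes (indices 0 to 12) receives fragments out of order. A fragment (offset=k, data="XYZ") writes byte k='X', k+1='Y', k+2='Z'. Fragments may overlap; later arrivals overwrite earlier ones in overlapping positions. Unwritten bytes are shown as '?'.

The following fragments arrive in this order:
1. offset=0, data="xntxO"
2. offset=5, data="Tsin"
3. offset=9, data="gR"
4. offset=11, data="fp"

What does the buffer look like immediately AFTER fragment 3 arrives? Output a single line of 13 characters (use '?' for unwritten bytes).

Fragment 1: offset=0 data="xntxO" -> buffer=xntxO????????
Fragment 2: offset=5 data="Tsin" -> buffer=xntxOTsin????
Fragment 3: offset=9 data="gR" -> buffer=xntxOTsingR??

Answer: xntxOTsingR??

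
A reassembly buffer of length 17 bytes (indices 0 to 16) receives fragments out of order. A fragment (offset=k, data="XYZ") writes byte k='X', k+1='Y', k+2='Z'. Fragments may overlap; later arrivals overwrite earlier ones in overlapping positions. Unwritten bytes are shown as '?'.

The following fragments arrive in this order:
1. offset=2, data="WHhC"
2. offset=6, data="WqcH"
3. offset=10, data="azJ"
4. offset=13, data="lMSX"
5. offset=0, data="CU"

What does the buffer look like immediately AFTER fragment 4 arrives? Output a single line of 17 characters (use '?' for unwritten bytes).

Answer: ??WHhCWqcHazJlMSX

Derivation:
Fragment 1: offset=2 data="WHhC" -> buffer=??WHhC???????????
Fragment 2: offset=6 data="WqcH" -> buffer=??WHhCWqcH???????
Fragment 3: offset=10 data="azJ" -> buffer=??WHhCWqcHazJ????
Fragment 4: offset=13 data="lMSX" -> buffer=??WHhCWqcHazJlMSX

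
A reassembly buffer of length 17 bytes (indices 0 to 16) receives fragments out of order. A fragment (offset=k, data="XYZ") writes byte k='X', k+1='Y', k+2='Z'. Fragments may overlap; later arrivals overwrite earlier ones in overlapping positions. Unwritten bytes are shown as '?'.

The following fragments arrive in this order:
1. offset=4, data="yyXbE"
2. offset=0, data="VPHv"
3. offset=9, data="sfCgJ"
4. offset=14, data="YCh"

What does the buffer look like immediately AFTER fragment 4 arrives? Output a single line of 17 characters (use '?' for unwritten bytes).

Answer: VPHvyyXbEsfCgJYCh

Derivation:
Fragment 1: offset=4 data="yyXbE" -> buffer=????yyXbE????????
Fragment 2: offset=0 data="VPHv" -> buffer=VPHvyyXbE????????
Fragment 3: offset=9 data="sfCgJ" -> buffer=VPHvyyXbEsfCgJ???
Fragment 4: offset=14 data="YCh" -> buffer=VPHvyyXbEsfCgJYCh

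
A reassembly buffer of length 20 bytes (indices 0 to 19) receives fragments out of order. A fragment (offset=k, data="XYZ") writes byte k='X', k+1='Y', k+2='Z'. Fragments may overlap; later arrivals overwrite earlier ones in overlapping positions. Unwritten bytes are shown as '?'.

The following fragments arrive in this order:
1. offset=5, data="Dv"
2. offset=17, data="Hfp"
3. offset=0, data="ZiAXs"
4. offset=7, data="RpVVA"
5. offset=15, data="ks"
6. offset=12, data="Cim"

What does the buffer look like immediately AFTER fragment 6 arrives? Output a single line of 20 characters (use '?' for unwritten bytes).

Fragment 1: offset=5 data="Dv" -> buffer=?????Dv?????????????
Fragment 2: offset=17 data="Hfp" -> buffer=?????Dv??????????Hfp
Fragment 3: offset=0 data="ZiAXs" -> buffer=ZiAXsDv??????????Hfp
Fragment 4: offset=7 data="RpVVA" -> buffer=ZiAXsDvRpVVA?????Hfp
Fragment 5: offset=15 data="ks" -> buffer=ZiAXsDvRpVVA???ksHfp
Fragment 6: offset=12 data="Cim" -> buffer=ZiAXsDvRpVVACimksHfp

Answer: ZiAXsDvRpVVACimksHfp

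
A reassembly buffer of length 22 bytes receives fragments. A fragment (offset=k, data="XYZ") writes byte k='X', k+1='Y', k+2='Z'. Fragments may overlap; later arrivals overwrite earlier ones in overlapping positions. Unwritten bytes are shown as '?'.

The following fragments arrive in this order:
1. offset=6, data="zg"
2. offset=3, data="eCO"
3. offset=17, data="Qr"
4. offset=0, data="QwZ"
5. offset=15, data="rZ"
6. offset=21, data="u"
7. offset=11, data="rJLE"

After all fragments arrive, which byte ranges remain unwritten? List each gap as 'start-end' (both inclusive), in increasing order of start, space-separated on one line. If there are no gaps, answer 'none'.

Fragment 1: offset=6 len=2
Fragment 2: offset=3 len=3
Fragment 3: offset=17 len=2
Fragment 4: offset=0 len=3
Fragment 5: offset=15 len=2
Fragment 6: offset=21 len=1
Fragment 7: offset=11 len=4
Gaps: 8-10 19-20

Answer: 8-10 19-20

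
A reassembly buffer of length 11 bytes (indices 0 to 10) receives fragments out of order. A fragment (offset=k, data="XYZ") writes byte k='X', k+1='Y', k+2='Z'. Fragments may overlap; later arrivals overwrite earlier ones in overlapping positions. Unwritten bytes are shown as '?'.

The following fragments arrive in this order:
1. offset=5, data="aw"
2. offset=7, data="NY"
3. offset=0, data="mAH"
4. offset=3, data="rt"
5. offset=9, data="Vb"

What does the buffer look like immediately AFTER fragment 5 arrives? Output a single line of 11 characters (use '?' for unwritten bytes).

Fragment 1: offset=5 data="aw" -> buffer=?????aw????
Fragment 2: offset=7 data="NY" -> buffer=?????awNY??
Fragment 3: offset=0 data="mAH" -> buffer=mAH??awNY??
Fragment 4: offset=3 data="rt" -> buffer=mAHrtawNY??
Fragment 5: offset=9 data="Vb" -> buffer=mAHrtawNYVb

Answer: mAHrtawNYVb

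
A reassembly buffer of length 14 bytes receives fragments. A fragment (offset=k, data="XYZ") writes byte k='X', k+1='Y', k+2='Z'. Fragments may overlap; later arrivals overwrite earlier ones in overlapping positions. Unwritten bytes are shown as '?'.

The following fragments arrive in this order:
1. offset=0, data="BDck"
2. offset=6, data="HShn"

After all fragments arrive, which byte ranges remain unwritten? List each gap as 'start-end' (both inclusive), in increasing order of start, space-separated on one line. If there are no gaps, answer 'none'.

Fragment 1: offset=0 len=4
Fragment 2: offset=6 len=4
Gaps: 4-5 10-13

Answer: 4-5 10-13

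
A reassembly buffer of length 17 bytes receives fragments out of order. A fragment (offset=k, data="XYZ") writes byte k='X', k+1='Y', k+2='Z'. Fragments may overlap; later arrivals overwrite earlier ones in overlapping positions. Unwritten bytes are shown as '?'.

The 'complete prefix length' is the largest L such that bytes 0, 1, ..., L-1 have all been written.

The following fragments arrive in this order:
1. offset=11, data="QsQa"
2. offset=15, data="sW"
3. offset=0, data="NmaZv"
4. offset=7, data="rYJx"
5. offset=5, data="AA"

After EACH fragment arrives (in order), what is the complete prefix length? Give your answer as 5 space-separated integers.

Fragment 1: offset=11 data="QsQa" -> buffer=???????????QsQa?? -> prefix_len=0
Fragment 2: offset=15 data="sW" -> buffer=???????????QsQasW -> prefix_len=0
Fragment 3: offset=0 data="NmaZv" -> buffer=NmaZv??????QsQasW -> prefix_len=5
Fragment 4: offset=7 data="rYJx" -> buffer=NmaZv??rYJxQsQasW -> prefix_len=5
Fragment 5: offset=5 data="AA" -> buffer=NmaZvAArYJxQsQasW -> prefix_len=17

Answer: 0 0 5 5 17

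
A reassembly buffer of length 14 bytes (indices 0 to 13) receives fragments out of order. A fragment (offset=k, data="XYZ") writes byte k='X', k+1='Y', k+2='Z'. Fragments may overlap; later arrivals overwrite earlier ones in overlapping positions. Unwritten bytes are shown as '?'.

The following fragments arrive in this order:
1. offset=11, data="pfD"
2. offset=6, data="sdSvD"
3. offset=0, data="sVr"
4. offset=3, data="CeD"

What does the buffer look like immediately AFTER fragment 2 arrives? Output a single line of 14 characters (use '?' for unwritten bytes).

Fragment 1: offset=11 data="pfD" -> buffer=???????????pfD
Fragment 2: offset=6 data="sdSvD" -> buffer=??????sdSvDpfD

Answer: ??????sdSvDpfD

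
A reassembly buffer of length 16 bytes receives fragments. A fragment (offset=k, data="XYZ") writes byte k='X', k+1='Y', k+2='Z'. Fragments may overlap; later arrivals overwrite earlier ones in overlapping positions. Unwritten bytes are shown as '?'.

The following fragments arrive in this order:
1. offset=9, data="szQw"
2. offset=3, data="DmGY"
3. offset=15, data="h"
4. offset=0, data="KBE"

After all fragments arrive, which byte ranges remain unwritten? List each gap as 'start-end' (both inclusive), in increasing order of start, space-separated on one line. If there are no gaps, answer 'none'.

Answer: 7-8 13-14

Derivation:
Fragment 1: offset=9 len=4
Fragment 2: offset=3 len=4
Fragment 3: offset=15 len=1
Fragment 4: offset=0 len=3
Gaps: 7-8 13-14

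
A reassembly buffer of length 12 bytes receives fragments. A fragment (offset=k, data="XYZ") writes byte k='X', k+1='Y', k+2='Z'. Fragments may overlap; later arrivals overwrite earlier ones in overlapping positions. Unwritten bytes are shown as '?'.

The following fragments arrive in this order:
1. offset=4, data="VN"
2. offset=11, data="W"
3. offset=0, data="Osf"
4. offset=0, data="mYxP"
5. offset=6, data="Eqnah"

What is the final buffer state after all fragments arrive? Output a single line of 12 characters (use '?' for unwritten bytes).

Answer: mYxPVNEqnahW

Derivation:
Fragment 1: offset=4 data="VN" -> buffer=????VN??????
Fragment 2: offset=11 data="W" -> buffer=????VN?????W
Fragment 3: offset=0 data="Osf" -> buffer=Osf?VN?????W
Fragment 4: offset=0 data="mYxP" -> buffer=mYxPVN?????W
Fragment 5: offset=6 data="Eqnah" -> buffer=mYxPVNEqnahW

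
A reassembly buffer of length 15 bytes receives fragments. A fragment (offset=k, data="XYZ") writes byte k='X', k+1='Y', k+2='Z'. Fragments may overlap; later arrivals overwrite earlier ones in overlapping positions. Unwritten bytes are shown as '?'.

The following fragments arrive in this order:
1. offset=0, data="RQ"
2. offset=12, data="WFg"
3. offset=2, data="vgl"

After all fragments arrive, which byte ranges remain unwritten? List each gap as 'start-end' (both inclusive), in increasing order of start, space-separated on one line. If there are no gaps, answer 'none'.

Answer: 5-11

Derivation:
Fragment 1: offset=0 len=2
Fragment 2: offset=12 len=3
Fragment 3: offset=2 len=3
Gaps: 5-11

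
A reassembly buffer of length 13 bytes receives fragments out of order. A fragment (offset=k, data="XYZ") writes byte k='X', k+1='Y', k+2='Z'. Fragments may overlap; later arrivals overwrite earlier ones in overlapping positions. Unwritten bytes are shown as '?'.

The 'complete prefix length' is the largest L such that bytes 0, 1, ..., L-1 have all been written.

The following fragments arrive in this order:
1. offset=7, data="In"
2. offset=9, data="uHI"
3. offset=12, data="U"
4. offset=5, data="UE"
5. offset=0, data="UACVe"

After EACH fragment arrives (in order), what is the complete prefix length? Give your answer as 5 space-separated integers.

Fragment 1: offset=7 data="In" -> buffer=???????In???? -> prefix_len=0
Fragment 2: offset=9 data="uHI" -> buffer=???????InuHI? -> prefix_len=0
Fragment 3: offset=12 data="U" -> buffer=???????InuHIU -> prefix_len=0
Fragment 4: offset=5 data="UE" -> buffer=?????UEInuHIU -> prefix_len=0
Fragment 5: offset=0 data="UACVe" -> buffer=UACVeUEInuHIU -> prefix_len=13

Answer: 0 0 0 0 13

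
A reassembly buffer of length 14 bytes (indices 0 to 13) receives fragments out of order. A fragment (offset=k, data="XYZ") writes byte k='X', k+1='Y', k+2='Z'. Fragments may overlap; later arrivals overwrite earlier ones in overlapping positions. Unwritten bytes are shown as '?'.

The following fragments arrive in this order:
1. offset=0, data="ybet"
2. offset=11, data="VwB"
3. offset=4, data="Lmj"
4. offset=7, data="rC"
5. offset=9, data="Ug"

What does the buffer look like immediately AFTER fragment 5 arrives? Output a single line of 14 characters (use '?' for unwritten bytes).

Answer: ybetLmjrCUgVwB

Derivation:
Fragment 1: offset=0 data="ybet" -> buffer=ybet??????????
Fragment 2: offset=11 data="VwB" -> buffer=ybet???????VwB
Fragment 3: offset=4 data="Lmj" -> buffer=ybetLmj????VwB
Fragment 4: offset=7 data="rC" -> buffer=ybetLmjrC??VwB
Fragment 5: offset=9 data="Ug" -> buffer=ybetLmjrCUgVwB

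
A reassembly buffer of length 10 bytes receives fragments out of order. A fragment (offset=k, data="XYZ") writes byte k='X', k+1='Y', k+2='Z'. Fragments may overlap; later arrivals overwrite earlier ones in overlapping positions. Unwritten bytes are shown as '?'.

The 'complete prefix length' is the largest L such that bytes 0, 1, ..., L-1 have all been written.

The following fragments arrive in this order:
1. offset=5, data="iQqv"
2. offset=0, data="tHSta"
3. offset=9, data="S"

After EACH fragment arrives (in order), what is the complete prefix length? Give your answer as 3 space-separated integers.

Answer: 0 9 10

Derivation:
Fragment 1: offset=5 data="iQqv" -> buffer=?????iQqv? -> prefix_len=0
Fragment 2: offset=0 data="tHSta" -> buffer=tHStaiQqv? -> prefix_len=9
Fragment 3: offset=9 data="S" -> buffer=tHStaiQqvS -> prefix_len=10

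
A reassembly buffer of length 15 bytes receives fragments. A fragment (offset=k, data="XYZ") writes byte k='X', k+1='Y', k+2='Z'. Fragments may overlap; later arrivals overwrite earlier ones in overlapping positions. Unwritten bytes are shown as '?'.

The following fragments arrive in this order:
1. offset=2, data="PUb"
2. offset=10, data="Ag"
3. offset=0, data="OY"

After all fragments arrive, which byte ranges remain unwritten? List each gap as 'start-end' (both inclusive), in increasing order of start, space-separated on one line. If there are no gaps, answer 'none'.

Answer: 5-9 12-14

Derivation:
Fragment 1: offset=2 len=3
Fragment 2: offset=10 len=2
Fragment 3: offset=0 len=2
Gaps: 5-9 12-14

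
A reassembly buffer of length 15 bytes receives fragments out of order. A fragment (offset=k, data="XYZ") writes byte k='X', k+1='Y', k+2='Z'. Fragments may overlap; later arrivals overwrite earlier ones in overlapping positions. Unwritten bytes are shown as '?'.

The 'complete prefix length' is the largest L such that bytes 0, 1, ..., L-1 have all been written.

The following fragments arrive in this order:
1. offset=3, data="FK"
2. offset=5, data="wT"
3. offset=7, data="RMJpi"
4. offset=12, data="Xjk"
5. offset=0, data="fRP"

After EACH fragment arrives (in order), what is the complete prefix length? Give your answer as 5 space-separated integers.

Fragment 1: offset=3 data="FK" -> buffer=???FK?????????? -> prefix_len=0
Fragment 2: offset=5 data="wT" -> buffer=???FKwT???????? -> prefix_len=0
Fragment 3: offset=7 data="RMJpi" -> buffer=???FKwTRMJpi??? -> prefix_len=0
Fragment 4: offset=12 data="Xjk" -> buffer=???FKwTRMJpiXjk -> prefix_len=0
Fragment 5: offset=0 data="fRP" -> buffer=fRPFKwTRMJpiXjk -> prefix_len=15

Answer: 0 0 0 0 15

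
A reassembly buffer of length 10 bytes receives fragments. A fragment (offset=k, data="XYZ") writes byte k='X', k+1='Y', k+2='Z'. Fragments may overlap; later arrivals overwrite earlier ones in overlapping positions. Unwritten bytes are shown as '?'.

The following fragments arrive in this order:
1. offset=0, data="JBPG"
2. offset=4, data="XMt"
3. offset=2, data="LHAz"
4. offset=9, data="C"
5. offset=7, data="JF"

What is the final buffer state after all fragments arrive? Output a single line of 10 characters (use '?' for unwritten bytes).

Answer: JBLHAztJFC

Derivation:
Fragment 1: offset=0 data="JBPG" -> buffer=JBPG??????
Fragment 2: offset=4 data="XMt" -> buffer=JBPGXMt???
Fragment 3: offset=2 data="LHAz" -> buffer=JBLHAzt???
Fragment 4: offset=9 data="C" -> buffer=JBLHAzt??C
Fragment 5: offset=7 data="JF" -> buffer=JBLHAztJFC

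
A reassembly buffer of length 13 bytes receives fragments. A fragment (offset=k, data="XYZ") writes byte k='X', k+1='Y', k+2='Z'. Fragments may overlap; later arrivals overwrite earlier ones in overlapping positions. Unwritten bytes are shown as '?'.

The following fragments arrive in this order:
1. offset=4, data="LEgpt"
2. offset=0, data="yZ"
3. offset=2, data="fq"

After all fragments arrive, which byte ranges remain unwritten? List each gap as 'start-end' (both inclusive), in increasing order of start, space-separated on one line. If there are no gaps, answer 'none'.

Answer: 9-12

Derivation:
Fragment 1: offset=4 len=5
Fragment 2: offset=0 len=2
Fragment 3: offset=2 len=2
Gaps: 9-12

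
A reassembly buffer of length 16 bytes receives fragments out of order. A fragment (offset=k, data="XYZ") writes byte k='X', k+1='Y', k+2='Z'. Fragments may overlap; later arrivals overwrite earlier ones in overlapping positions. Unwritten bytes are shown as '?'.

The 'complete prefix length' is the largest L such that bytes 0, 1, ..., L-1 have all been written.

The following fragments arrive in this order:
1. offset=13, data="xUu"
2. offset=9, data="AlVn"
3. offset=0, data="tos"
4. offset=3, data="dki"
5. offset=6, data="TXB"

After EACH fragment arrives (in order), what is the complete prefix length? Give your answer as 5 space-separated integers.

Answer: 0 0 3 6 16

Derivation:
Fragment 1: offset=13 data="xUu" -> buffer=?????????????xUu -> prefix_len=0
Fragment 2: offset=9 data="AlVn" -> buffer=?????????AlVnxUu -> prefix_len=0
Fragment 3: offset=0 data="tos" -> buffer=tos??????AlVnxUu -> prefix_len=3
Fragment 4: offset=3 data="dki" -> buffer=tosdki???AlVnxUu -> prefix_len=6
Fragment 5: offset=6 data="TXB" -> buffer=tosdkiTXBAlVnxUu -> prefix_len=16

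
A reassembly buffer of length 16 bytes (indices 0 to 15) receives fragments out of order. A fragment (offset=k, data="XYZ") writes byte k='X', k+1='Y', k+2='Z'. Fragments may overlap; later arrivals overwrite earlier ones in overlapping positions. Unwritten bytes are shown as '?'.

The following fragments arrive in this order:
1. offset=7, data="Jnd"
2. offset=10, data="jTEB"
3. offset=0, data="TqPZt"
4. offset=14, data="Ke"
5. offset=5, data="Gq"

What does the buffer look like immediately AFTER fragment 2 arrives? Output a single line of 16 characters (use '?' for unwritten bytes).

Answer: ???????JndjTEB??

Derivation:
Fragment 1: offset=7 data="Jnd" -> buffer=???????Jnd??????
Fragment 2: offset=10 data="jTEB" -> buffer=???????JndjTEB??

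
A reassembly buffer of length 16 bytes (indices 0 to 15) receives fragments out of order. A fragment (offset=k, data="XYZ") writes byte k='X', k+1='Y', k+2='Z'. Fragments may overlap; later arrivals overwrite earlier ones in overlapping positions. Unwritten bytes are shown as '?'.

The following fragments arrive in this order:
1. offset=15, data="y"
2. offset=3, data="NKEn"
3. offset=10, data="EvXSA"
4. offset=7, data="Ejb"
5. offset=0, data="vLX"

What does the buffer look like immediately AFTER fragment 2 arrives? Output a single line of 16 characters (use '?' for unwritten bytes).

Answer: ???NKEn????????y

Derivation:
Fragment 1: offset=15 data="y" -> buffer=???????????????y
Fragment 2: offset=3 data="NKEn" -> buffer=???NKEn????????y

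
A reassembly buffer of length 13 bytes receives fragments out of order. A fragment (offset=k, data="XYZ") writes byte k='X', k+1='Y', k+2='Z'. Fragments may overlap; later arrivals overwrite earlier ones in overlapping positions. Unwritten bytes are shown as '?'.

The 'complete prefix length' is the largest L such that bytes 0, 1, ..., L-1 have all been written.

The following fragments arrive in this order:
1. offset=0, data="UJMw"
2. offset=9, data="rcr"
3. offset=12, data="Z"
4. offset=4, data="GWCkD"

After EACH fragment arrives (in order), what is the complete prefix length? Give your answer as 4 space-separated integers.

Fragment 1: offset=0 data="UJMw" -> buffer=UJMw????????? -> prefix_len=4
Fragment 2: offset=9 data="rcr" -> buffer=UJMw?????rcr? -> prefix_len=4
Fragment 3: offset=12 data="Z" -> buffer=UJMw?????rcrZ -> prefix_len=4
Fragment 4: offset=4 data="GWCkD" -> buffer=UJMwGWCkDrcrZ -> prefix_len=13

Answer: 4 4 4 13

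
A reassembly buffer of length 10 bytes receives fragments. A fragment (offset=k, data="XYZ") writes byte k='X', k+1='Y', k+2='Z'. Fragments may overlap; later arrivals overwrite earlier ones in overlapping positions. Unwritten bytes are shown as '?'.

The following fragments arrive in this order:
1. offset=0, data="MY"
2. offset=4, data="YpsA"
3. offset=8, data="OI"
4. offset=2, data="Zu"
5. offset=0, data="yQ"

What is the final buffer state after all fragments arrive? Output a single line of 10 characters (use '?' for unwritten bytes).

Answer: yQZuYpsAOI

Derivation:
Fragment 1: offset=0 data="MY" -> buffer=MY????????
Fragment 2: offset=4 data="YpsA" -> buffer=MY??YpsA??
Fragment 3: offset=8 data="OI" -> buffer=MY??YpsAOI
Fragment 4: offset=2 data="Zu" -> buffer=MYZuYpsAOI
Fragment 5: offset=0 data="yQ" -> buffer=yQZuYpsAOI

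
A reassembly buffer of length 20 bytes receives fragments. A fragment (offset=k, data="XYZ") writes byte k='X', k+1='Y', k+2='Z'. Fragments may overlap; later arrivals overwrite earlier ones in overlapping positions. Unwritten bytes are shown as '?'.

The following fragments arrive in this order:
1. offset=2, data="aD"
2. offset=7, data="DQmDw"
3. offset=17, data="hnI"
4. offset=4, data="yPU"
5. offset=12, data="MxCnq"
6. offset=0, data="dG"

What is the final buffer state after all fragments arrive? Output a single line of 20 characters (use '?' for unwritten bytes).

Answer: dGaDyPUDQmDwMxCnqhnI

Derivation:
Fragment 1: offset=2 data="aD" -> buffer=??aD????????????????
Fragment 2: offset=7 data="DQmDw" -> buffer=??aD???DQmDw????????
Fragment 3: offset=17 data="hnI" -> buffer=??aD???DQmDw?????hnI
Fragment 4: offset=4 data="yPU" -> buffer=??aDyPUDQmDw?????hnI
Fragment 5: offset=12 data="MxCnq" -> buffer=??aDyPUDQmDwMxCnqhnI
Fragment 6: offset=0 data="dG" -> buffer=dGaDyPUDQmDwMxCnqhnI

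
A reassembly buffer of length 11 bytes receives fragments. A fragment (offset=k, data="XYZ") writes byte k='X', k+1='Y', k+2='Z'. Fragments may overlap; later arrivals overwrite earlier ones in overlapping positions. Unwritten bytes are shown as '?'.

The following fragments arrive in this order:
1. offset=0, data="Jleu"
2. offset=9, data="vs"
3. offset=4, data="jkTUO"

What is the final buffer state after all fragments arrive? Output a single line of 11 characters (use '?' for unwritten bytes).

Fragment 1: offset=0 data="Jleu" -> buffer=Jleu???????
Fragment 2: offset=9 data="vs" -> buffer=Jleu?????vs
Fragment 3: offset=4 data="jkTUO" -> buffer=JleujkTUOvs

Answer: JleujkTUOvs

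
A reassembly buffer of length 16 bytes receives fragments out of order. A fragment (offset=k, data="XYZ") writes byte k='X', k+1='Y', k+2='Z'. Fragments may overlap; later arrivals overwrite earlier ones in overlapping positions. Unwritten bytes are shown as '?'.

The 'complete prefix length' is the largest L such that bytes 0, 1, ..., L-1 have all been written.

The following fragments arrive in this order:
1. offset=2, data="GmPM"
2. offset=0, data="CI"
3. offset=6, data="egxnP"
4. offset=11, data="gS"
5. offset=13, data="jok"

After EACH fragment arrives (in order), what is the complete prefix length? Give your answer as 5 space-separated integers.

Fragment 1: offset=2 data="GmPM" -> buffer=??GmPM?????????? -> prefix_len=0
Fragment 2: offset=0 data="CI" -> buffer=CIGmPM?????????? -> prefix_len=6
Fragment 3: offset=6 data="egxnP" -> buffer=CIGmPMegxnP????? -> prefix_len=11
Fragment 4: offset=11 data="gS" -> buffer=CIGmPMegxnPgS??? -> prefix_len=13
Fragment 5: offset=13 data="jok" -> buffer=CIGmPMegxnPgSjok -> prefix_len=16

Answer: 0 6 11 13 16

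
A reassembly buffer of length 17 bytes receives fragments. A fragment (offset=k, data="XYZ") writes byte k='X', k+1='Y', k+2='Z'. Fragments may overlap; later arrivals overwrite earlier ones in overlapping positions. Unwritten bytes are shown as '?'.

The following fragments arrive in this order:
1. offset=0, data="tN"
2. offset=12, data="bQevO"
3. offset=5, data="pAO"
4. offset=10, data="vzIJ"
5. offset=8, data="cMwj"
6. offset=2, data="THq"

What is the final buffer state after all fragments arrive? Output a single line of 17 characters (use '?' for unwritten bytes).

Fragment 1: offset=0 data="tN" -> buffer=tN???????????????
Fragment 2: offset=12 data="bQevO" -> buffer=tN??????????bQevO
Fragment 3: offset=5 data="pAO" -> buffer=tN???pAO????bQevO
Fragment 4: offset=10 data="vzIJ" -> buffer=tN???pAO??vzIJevO
Fragment 5: offset=8 data="cMwj" -> buffer=tN???pAOcMwjIJevO
Fragment 6: offset=2 data="THq" -> buffer=tNTHqpAOcMwjIJevO

Answer: tNTHqpAOcMwjIJevO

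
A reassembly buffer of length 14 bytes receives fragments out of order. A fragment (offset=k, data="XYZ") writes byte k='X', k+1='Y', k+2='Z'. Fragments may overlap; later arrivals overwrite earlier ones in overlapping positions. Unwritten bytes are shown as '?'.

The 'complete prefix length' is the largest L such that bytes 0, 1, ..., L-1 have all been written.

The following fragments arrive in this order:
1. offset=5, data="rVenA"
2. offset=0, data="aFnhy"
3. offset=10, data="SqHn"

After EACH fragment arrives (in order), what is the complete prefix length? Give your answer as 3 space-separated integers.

Answer: 0 10 14

Derivation:
Fragment 1: offset=5 data="rVenA" -> buffer=?????rVenA???? -> prefix_len=0
Fragment 2: offset=0 data="aFnhy" -> buffer=aFnhyrVenA???? -> prefix_len=10
Fragment 3: offset=10 data="SqHn" -> buffer=aFnhyrVenASqHn -> prefix_len=14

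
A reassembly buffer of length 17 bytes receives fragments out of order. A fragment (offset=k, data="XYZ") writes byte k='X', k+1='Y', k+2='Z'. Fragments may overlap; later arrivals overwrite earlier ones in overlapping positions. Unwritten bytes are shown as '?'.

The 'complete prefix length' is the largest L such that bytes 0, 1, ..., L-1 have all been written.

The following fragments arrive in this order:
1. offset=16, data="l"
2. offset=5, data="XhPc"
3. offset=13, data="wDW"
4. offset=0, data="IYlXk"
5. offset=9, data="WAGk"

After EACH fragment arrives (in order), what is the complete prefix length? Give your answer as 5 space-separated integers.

Fragment 1: offset=16 data="l" -> buffer=????????????????l -> prefix_len=0
Fragment 2: offset=5 data="XhPc" -> buffer=?????XhPc???????l -> prefix_len=0
Fragment 3: offset=13 data="wDW" -> buffer=?????XhPc????wDWl -> prefix_len=0
Fragment 4: offset=0 data="IYlXk" -> buffer=IYlXkXhPc????wDWl -> prefix_len=9
Fragment 5: offset=9 data="WAGk" -> buffer=IYlXkXhPcWAGkwDWl -> prefix_len=17

Answer: 0 0 0 9 17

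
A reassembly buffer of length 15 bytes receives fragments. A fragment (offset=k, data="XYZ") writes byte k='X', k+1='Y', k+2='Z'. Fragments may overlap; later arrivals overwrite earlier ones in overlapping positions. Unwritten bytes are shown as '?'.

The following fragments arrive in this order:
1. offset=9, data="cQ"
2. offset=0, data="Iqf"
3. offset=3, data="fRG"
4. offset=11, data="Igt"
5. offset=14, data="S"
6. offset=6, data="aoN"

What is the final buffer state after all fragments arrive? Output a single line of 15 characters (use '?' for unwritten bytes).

Answer: IqffRGaoNcQIgtS

Derivation:
Fragment 1: offset=9 data="cQ" -> buffer=?????????cQ????
Fragment 2: offset=0 data="Iqf" -> buffer=Iqf??????cQ????
Fragment 3: offset=3 data="fRG" -> buffer=IqffRG???cQ????
Fragment 4: offset=11 data="Igt" -> buffer=IqffRG???cQIgt?
Fragment 5: offset=14 data="S" -> buffer=IqffRG???cQIgtS
Fragment 6: offset=6 data="aoN" -> buffer=IqffRGaoNcQIgtS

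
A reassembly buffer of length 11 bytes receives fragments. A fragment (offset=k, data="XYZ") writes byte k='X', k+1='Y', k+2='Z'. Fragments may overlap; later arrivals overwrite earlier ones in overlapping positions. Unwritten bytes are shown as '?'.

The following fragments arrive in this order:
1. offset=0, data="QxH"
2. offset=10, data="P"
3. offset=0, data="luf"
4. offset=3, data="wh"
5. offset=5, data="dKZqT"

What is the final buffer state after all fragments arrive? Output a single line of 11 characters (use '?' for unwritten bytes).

Fragment 1: offset=0 data="QxH" -> buffer=QxH????????
Fragment 2: offset=10 data="P" -> buffer=QxH???????P
Fragment 3: offset=0 data="luf" -> buffer=luf???????P
Fragment 4: offset=3 data="wh" -> buffer=lufwh?????P
Fragment 5: offset=5 data="dKZqT" -> buffer=lufwhdKZqTP

Answer: lufwhdKZqTP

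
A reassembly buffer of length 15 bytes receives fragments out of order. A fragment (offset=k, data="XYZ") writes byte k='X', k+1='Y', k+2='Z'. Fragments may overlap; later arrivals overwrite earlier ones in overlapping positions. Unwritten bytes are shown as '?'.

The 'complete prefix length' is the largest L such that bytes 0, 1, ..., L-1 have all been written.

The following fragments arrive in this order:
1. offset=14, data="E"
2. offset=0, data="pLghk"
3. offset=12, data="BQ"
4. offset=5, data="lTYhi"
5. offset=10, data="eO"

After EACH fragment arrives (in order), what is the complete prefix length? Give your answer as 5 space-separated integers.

Answer: 0 5 5 10 15

Derivation:
Fragment 1: offset=14 data="E" -> buffer=??????????????E -> prefix_len=0
Fragment 2: offset=0 data="pLghk" -> buffer=pLghk?????????E -> prefix_len=5
Fragment 3: offset=12 data="BQ" -> buffer=pLghk???????BQE -> prefix_len=5
Fragment 4: offset=5 data="lTYhi" -> buffer=pLghklTYhi??BQE -> prefix_len=10
Fragment 5: offset=10 data="eO" -> buffer=pLghklTYhieOBQE -> prefix_len=15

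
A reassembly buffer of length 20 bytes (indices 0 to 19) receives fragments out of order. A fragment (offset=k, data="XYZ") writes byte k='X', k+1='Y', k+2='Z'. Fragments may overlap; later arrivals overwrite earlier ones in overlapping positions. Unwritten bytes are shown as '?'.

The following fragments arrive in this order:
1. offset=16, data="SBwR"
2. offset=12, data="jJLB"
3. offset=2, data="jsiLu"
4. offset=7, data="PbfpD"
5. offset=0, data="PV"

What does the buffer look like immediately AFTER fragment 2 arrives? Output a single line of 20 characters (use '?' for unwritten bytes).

Fragment 1: offset=16 data="SBwR" -> buffer=????????????????SBwR
Fragment 2: offset=12 data="jJLB" -> buffer=????????????jJLBSBwR

Answer: ????????????jJLBSBwR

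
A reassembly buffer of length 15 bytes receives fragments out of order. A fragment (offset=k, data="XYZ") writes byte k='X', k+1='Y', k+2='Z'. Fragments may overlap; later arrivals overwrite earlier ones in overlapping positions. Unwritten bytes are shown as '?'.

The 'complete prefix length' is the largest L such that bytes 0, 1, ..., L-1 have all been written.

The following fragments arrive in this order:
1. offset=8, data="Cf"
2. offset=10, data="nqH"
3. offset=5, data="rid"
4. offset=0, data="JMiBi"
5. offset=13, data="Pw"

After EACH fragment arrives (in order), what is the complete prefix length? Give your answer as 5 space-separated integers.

Fragment 1: offset=8 data="Cf" -> buffer=????????Cf????? -> prefix_len=0
Fragment 2: offset=10 data="nqH" -> buffer=????????CfnqH?? -> prefix_len=0
Fragment 3: offset=5 data="rid" -> buffer=?????ridCfnqH?? -> prefix_len=0
Fragment 4: offset=0 data="JMiBi" -> buffer=JMiBiridCfnqH?? -> prefix_len=13
Fragment 5: offset=13 data="Pw" -> buffer=JMiBiridCfnqHPw -> prefix_len=15

Answer: 0 0 0 13 15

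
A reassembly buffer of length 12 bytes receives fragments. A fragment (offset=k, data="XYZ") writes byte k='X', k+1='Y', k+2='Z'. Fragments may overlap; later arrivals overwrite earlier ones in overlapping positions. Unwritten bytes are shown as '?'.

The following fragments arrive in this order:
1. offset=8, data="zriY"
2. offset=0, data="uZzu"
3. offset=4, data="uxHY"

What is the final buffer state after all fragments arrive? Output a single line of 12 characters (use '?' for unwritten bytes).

Answer: uZzuuxHYzriY

Derivation:
Fragment 1: offset=8 data="zriY" -> buffer=????????zriY
Fragment 2: offset=0 data="uZzu" -> buffer=uZzu????zriY
Fragment 3: offset=4 data="uxHY" -> buffer=uZzuuxHYzriY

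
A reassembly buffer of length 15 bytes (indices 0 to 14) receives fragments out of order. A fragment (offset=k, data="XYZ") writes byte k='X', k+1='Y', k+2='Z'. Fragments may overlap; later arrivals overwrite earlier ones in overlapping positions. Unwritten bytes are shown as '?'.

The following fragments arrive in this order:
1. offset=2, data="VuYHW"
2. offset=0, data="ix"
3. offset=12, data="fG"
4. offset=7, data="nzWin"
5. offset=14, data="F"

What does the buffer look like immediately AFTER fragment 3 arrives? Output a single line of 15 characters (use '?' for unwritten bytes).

Fragment 1: offset=2 data="VuYHW" -> buffer=??VuYHW????????
Fragment 2: offset=0 data="ix" -> buffer=ixVuYHW????????
Fragment 3: offset=12 data="fG" -> buffer=ixVuYHW?????fG?

Answer: ixVuYHW?????fG?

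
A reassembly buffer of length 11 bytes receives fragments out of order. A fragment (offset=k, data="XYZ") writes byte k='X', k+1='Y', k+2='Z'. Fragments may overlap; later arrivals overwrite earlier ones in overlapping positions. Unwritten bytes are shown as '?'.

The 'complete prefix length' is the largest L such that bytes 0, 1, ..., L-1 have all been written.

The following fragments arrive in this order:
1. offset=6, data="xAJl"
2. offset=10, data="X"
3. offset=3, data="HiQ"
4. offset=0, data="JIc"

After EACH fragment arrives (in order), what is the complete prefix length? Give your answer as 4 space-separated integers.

Fragment 1: offset=6 data="xAJl" -> buffer=??????xAJl? -> prefix_len=0
Fragment 2: offset=10 data="X" -> buffer=??????xAJlX -> prefix_len=0
Fragment 3: offset=3 data="HiQ" -> buffer=???HiQxAJlX -> prefix_len=0
Fragment 4: offset=0 data="JIc" -> buffer=JIcHiQxAJlX -> prefix_len=11

Answer: 0 0 0 11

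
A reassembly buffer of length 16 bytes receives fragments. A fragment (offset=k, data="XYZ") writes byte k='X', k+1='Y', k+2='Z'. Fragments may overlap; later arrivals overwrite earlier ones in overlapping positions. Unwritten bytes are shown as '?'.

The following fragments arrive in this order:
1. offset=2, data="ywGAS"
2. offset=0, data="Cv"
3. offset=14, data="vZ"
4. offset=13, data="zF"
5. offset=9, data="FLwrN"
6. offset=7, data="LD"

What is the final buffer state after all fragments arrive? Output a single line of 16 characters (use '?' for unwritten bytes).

Answer: CvywGASLDFLwrNFZ

Derivation:
Fragment 1: offset=2 data="ywGAS" -> buffer=??ywGAS?????????
Fragment 2: offset=0 data="Cv" -> buffer=CvywGAS?????????
Fragment 3: offset=14 data="vZ" -> buffer=CvywGAS???????vZ
Fragment 4: offset=13 data="zF" -> buffer=CvywGAS??????zFZ
Fragment 5: offset=9 data="FLwrN" -> buffer=CvywGAS??FLwrNFZ
Fragment 6: offset=7 data="LD" -> buffer=CvywGASLDFLwrNFZ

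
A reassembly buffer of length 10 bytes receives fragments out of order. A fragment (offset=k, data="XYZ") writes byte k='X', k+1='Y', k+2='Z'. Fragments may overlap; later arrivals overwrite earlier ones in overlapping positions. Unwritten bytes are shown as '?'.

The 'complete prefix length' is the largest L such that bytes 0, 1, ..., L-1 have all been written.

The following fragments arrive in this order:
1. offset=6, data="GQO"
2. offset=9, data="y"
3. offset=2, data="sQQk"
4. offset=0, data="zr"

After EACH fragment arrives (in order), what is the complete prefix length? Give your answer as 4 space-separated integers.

Fragment 1: offset=6 data="GQO" -> buffer=??????GQO? -> prefix_len=0
Fragment 2: offset=9 data="y" -> buffer=??????GQOy -> prefix_len=0
Fragment 3: offset=2 data="sQQk" -> buffer=??sQQkGQOy -> prefix_len=0
Fragment 4: offset=0 data="zr" -> buffer=zrsQQkGQOy -> prefix_len=10

Answer: 0 0 0 10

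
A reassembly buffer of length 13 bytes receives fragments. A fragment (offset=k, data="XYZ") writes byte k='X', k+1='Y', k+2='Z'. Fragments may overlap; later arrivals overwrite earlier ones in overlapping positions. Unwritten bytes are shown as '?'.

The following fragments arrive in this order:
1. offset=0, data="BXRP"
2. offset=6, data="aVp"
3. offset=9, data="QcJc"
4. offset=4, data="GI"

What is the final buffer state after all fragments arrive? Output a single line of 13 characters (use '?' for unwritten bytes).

Fragment 1: offset=0 data="BXRP" -> buffer=BXRP?????????
Fragment 2: offset=6 data="aVp" -> buffer=BXRP??aVp????
Fragment 3: offset=9 data="QcJc" -> buffer=BXRP??aVpQcJc
Fragment 4: offset=4 data="GI" -> buffer=BXRPGIaVpQcJc

Answer: BXRPGIaVpQcJc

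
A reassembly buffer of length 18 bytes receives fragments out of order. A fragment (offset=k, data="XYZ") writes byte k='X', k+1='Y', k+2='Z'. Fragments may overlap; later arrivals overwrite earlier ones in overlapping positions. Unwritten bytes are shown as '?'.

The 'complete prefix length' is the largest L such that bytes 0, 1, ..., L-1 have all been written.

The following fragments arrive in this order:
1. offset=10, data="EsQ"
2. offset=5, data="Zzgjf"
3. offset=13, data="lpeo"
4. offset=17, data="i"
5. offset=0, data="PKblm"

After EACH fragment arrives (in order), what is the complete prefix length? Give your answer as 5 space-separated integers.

Answer: 0 0 0 0 18

Derivation:
Fragment 1: offset=10 data="EsQ" -> buffer=??????????EsQ????? -> prefix_len=0
Fragment 2: offset=5 data="Zzgjf" -> buffer=?????ZzgjfEsQ????? -> prefix_len=0
Fragment 3: offset=13 data="lpeo" -> buffer=?????ZzgjfEsQlpeo? -> prefix_len=0
Fragment 4: offset=17 data="i" -> buffer=?????ZzgjfEsQlpeoi -> prefix_len=0
Fragment 5: offset=0 data="PKblm" -> buffer=PKblmZzgjfEsQlpeoi -> prefix_len=18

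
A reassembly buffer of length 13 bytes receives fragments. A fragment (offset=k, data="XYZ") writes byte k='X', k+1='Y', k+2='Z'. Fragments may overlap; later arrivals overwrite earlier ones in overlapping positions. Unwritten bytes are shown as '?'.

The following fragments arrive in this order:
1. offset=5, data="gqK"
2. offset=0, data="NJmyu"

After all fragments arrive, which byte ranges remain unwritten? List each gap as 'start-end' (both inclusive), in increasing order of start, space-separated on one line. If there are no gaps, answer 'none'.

Answer: 8-12

Derivation:
Fragment 1: offset=5 len=3
Fragment 2: offset=0 len=5
Gaps: 8-12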